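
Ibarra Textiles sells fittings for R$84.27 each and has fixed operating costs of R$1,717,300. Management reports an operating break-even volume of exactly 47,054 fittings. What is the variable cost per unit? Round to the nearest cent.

R$47.77

At break-even, FC = Q × (P − VC), so P − VC = R$1,717,300 ÷ 47,054 = R$36.4964.
Variable cost per unit = R$84.27 − R$36.4964 = R$47.77.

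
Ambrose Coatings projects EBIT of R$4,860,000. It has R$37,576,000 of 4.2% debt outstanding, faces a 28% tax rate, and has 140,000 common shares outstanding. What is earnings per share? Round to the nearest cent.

Pre-tax income = R$4,860,000 − R$1,578,192.00 = R$3,281,808.00.
Net income = R$3,281,808.00 × (1 − 0.28) = R$2,362,901.76.
EPS = R$2,362,901.76 ÷ 140,000 = R$16.88.

R$16.88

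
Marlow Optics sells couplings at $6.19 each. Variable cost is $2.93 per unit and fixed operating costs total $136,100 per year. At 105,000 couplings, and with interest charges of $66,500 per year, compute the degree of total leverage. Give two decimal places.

At 105,000 units, contribution = 105,000 × $3.26 = $342,300.00.
EBIT = $342,300.00 − $136,100 = $206,200.00. Interest = $66,500.00, so EBIT − I = $139,700.00.
Degree of total leverage = total CM / (EBIT − interest) = $342,300.00 / $139,700.00 = 2.4503.

2.45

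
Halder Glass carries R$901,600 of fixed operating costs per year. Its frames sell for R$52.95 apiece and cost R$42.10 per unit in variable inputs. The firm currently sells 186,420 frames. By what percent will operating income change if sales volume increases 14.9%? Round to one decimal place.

Total contribution margin = 186,420 × R$10.85 = R$2,022,657.00.
Subtracting fixed costs: EBIT = R$2,022,657.00 − R$901,600 = R$1,121,057.00.
Degree of operating leverage = R$2,022,657.00 / R$1,121,057.00 = 1.8042.
%ΔEBIT = DOL × %ΔSales = 1.8042 × +14.9% = +26.9%.

+26.9%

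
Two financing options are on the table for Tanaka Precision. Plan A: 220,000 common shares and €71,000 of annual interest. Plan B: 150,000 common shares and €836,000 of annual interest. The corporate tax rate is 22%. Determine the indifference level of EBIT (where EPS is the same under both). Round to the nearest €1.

€2,475,286

At indifference, (EBIT − 71,000)(1 − t)/220,000 = (EBIT − 836,000)(1 − t)/150,000.
The (1 − t) factor cancels: (EBIT − 71,000) × 150,000 = (EBIT − 836,000) × 220,000.
Solving, EBIT = (836,000·220,000 − 71,000·150,000) / (220,000 − 150,000) = 173,270,000,000 / 70,000 = 2,475,285.71.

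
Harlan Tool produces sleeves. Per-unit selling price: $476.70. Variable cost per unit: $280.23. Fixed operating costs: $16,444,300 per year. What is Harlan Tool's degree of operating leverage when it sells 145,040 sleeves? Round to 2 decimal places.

2.36

Contribution at this volume is 145,040 × $196.47 = $28,496,008.80.
Subtracting fixed costs: EBIT = $28,496,008.80 − $16,444,300 = $12,051,708.80.
DOL = contribution ÷ EBIT = $28,496,008.80 ÷ $12,051,708.80 = 2.3645.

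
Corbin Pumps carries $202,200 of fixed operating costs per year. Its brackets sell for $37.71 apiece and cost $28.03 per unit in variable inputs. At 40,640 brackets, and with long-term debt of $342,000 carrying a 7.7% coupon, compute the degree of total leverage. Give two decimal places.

2.39

Contribution at this volume is 40,640 × $9.68 = $393,395.20.
EBIT = $393,395.20 − $202,200 = $191,195.20. Interest = $26,334.00, so EBIT − I = $164,861.20.
DCL = contribution ÷ (EBIT − I) = $393,395.20 ÷ $164,861.20 = 2.3862.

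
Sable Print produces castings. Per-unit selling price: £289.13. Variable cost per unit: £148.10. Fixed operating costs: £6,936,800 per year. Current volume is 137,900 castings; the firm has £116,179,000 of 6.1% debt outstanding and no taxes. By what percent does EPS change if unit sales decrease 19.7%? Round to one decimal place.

Total contribution margin = 137,900 × £141.03 = £19,448,037.00.
Subtracting fixed costs: EBIT = £19,448,037.00 − £6,936,800 = £12,511,237.00.
Interest = £7,086,919.00, so EBIT − I = £5,424,318.00.
DCL = total CM / (EBIT − I) = £19,448,037.00 / £5,424,318.00 = 3.5853.
%ΔEPS = DCL × %ΔSales = 3.5853 × -19.7% = -70.6%.

-70.6%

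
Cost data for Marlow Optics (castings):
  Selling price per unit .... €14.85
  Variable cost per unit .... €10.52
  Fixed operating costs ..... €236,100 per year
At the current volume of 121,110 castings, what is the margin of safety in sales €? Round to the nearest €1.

Contribution margin per unit = €14.85 − €10.52 = €4.33. Break-even units = €236,100 ÷ €4.33 = 54,526.56; break-even revenue = 54,526.56 × €14.85 = €809,719.40.
Current sales = 121,110 × €14.85 = €1,798,483.50.
Margin of safety = €1,798,483.50 − €809,719.40 = €988,764.

€988,764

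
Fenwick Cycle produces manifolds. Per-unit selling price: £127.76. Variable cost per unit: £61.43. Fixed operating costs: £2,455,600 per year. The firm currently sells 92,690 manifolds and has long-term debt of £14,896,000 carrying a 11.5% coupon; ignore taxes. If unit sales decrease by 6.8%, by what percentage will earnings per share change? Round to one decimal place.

Contribution at this volume is 92,690 × £66.33 = £6,148,127.70.
EBIT = £6,148,127.70 − £2,455,600 = £3,692,527.70.
Interest = £1,713,040.00, so EBIT − I = £1,979,487.70.
DCL = total CM / (EBIT − I) = £6,148,127.70 / £1,979,487.70 = 3.1059.
%ΔEPS = DCL × %ΔSales = 3.1059 × -6.8% = -21.1%.

-21.1%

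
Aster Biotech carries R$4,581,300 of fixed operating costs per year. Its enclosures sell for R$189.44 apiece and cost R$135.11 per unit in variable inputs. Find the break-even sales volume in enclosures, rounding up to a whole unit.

84,324 enclosures

Contribution margin per unit = R$189.44 − R$135.11 = R$54.33.
Break-even Q = R$4,581,300 / R$54.33 = 84,323.58 → 84,324 enclosures.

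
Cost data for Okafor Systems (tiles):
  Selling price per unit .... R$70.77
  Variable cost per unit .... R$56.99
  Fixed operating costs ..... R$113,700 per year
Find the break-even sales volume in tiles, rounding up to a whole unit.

Unit CM = price − variable cost = R$70.77 − R$56.99 = R$13.78.
Break-even Q = R$113,700 / R$13.78 = 8,251.09 → 8,252 tiles.

8,252 tiles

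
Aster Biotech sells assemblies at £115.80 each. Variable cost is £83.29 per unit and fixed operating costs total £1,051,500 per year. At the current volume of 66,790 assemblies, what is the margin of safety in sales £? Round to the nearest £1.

£3,988,859

Contribution margin per unit = £115.80 − £83.29 = £32.51. Break-even units = £1,051,500 ÷ £32.51 = 32,343.89; break-even revenue = 32,343.89 × £115.80 = £3,745,422.95.
Actual sales revenue = 66,790 × £115.80 = £7,734,282.00.
Margin of safety = £7,734,282.00 − £3,745,422.95 = £3,988,859.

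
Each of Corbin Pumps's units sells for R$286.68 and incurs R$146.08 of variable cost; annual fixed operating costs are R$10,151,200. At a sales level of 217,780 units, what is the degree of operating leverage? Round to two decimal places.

1.50

Total contribution margin = 217,780 × R$140.60 = R$30,619,868.00.
Operating income = contribution − fixed costs = R$30,619,868.00 − R$10,151,200 = R$20,468,668.00.
Degree of operating leverage = R$30,619,868.00 / R$20,468,668.00 = 1.4959.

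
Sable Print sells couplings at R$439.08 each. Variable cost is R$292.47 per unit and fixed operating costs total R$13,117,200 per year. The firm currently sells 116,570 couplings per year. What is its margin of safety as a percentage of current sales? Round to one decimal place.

23.2%

Each unit contributes R$439.08 − R$292.47 = R$146.61. Break-even units = R$13,117,200 ÷ R$146.61 = 89,470.02; break-even revenue = 89,470.02 × R$439.08 = R$39,284,497.48.
Actual sales revenue = 116,570 × R$439.08 = R$51,183,555.60.
Margin of safety = (R$51,183,555.60 − R$39,284,497.48) ÷ R$51,183,555.60 = 23.2%.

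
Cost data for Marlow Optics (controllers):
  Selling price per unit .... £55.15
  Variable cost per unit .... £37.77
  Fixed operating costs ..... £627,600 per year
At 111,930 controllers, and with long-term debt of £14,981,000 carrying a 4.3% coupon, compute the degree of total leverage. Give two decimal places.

2.89

Total contribution margin = 111,930 × £17.38 = £1,945,343.40.
Subtracting fixed costs: EBIT = £1,945,343.40 − £627,600 = £1,317,743.40. Interest = £644,183.00, so EBIT − I = £673,560.40.
Degree of total leverage = total CM / (EBIT − interest) = £1,945,343.40 / £673,560.40 = 2.8881.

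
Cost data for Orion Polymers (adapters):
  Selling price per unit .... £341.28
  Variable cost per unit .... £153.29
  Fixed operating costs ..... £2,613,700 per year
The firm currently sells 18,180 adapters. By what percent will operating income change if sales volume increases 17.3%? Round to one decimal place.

At 18,180 units, contribution = 18,180 × £187.99 = £3,417,658.20.
EBIT = £3,417,658.20 − £2,613,700 = £803,958.20.
Degree of operating leverage = £3,417,658.20 / £803,958.20 = 4.2510.
So EBIT moves 4.2510 × (+17.3%) = +73.5%.

+73.5%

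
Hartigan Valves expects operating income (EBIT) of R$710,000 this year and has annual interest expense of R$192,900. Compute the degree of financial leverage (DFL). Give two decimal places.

Interest = R$192,900.00.
DFL = EBIT ÷ (EBIT − I) = R$710,000 ÷ (R$710,000 − R$192,900.00) = R$710,000 ÷ R$517,100.00 = 1.3730.

1.37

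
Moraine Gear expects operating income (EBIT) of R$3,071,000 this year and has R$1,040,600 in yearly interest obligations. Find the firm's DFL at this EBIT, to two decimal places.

1.51

Annual interest charges come to R$1,040,600.00.
DFL = EBIT ÷ (EBIT − I) = R$3,071,000 ÷ (R$3,071,000 − R$1,040,600.00) = R$3,071,000 ÷ R$2,030,400.00 = 1.5125.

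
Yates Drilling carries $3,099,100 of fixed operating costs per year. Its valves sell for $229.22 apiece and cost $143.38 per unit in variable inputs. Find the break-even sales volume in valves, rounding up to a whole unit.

Unit CM = price − variable cost = $229.22 − $143.38 = $85.84.
Break-even Q = $3,099,100 / $85.84 = 36,103.22 → 36,104 valves.

36,104 valves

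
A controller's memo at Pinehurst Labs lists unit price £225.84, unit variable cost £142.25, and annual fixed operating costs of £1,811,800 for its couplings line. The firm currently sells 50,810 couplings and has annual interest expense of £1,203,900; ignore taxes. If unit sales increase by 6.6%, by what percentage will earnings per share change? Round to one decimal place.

+22.8%

Total contribution margin = 50,810 × £83.59 = £4,247,207.90.
Operating income = contribution − fixed costs = £4,247,207.90 − £1,811,800 = £2,435,407.90.
Interest = £1,203,900.00, so EBIT − I = £1,231,507.90.
Degree of combined leverage = contribution ÷ (EBIT − I) = £4,247,207.90 ÷ £1,231,507.90 = 3.4488.
EPS therefore changes by 3.4488 × (+6.6%) = +22.8%.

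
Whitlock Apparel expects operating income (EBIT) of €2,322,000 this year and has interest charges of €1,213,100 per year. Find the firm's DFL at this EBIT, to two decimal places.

2.09

Annual interest charges come to €1,213,100.00.
Degree of financial leverage = EBIT / (EBIT − interest) = €2,322,000 / €1,108,900.00 = 2.0940.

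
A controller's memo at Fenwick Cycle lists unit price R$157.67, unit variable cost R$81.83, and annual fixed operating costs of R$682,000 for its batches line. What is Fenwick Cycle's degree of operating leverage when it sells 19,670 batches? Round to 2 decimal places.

Total contribution margin = 19,670 × R$75.84 = R$1,491,772.80.
EBIT = R$1,491,772.80 − R$682,000 = R$809,772.80.
So DOL = total CM / EBIT = R$1,491,772.80 / R$809,772.80 = 1.8422.

1.84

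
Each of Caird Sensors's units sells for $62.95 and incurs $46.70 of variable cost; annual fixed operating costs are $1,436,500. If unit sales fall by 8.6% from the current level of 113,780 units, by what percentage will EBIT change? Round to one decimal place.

Total contribution margin = 113,780 × $16.25 = $1,848,925.00.
EBIT = $1,848,925.00 − $1,436,500 = $412,425.00.
DOL = contribution ÷ EBIT = $1,848,925.00 ÷ $412,425.00 = 4.4831.
So EBIT moves 4.4831 × (-8.6%) = -38.6%.

-38.6%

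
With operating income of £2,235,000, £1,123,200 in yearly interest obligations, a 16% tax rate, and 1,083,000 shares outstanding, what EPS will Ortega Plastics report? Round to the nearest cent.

£0.86

Interest = £1,123,200.00, so EBT = £2,235,000 − £1,123,200.00 = £1,111,800.00.
After tax at 16%: net income = £1,111,800.00 × 0.84 = £933,912.00.
Per share: £933,912.00 / 1,083,000 shares = £0.86.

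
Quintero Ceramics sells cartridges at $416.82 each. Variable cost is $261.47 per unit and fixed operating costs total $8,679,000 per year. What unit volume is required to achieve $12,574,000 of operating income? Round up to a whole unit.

Unit CM = price − variable cost = $416.82 − $261.47 = $155.35.
Units = (FC + target) / CM = ($8,679,000 + $12,574,000) / $155.35 = 136,807.21, so 136,808 cartridges.

136,808 cartridges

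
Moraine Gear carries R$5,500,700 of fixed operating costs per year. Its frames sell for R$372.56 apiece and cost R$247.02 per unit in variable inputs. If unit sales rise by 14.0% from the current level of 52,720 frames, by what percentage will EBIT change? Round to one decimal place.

Contribution at this volume is 52,720 × R$125.54 = R$6,618,468.80.
Operating income = contribution − fixed costs = R$6,618,468.80 − R$5,500,700 = R$1,117,768.80.
Degree of operating leverage = R$6,618,468.80 / R$1,117,768.80 = 5.9211.
%ΔEBIT = DOL × %ΔSales = 5.9211 × +14.0% = +82.9%.

+82.9%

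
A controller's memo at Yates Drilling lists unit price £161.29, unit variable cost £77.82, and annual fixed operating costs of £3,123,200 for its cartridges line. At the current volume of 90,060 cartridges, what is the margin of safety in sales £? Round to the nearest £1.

Unit CM = price − variable cost = £161.29 − £77.82 = £83.47. Break-even units = £3,123,200 ÷ £83.47 = 37,417.04; break-even revenue = 37,417.04 × £161.29 = £6,034,993.75.
Current sales = 90,060 × £161.29 = £14,525,777.40.
Margin of safety = £14,525,777.40 − £6,034,993.75 = £8,490,784.

£8,490,784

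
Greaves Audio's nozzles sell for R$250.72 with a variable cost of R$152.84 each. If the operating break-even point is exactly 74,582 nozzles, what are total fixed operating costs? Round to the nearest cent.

R$7,300,086.16

Each unit contributes R$250.72 − R$152.84 = R$97.88.
Since BE = FC / CM, FC = 74,582 × R$97.88 = R$7,300,086.16.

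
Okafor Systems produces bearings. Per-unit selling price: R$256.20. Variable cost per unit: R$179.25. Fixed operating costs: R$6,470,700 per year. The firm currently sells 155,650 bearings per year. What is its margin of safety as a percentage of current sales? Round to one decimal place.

46.0%

Unit CM = price − variable cost = R$256.20 − R$179.25 = R$76.95. Break-even units = R$6,470,700 ÷ R$76.95 = 84,089.67; break-even revenue = 84,089.67 × R$256.20 = R$21,543,773.10.
Current sales = 155,650 × R$256.20 = R$39,877,530.00.
Margin of safety = (R$39,877,530.00 − R$21,543,773.10) ÷ R$39,877,530.00 = 46.0%.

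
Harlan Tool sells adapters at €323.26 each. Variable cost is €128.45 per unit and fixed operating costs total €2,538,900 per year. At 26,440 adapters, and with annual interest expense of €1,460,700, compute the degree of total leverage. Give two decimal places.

4.47

Total contribution margin = 26,440 × €194.81 = €5,150,776.40.
EBIT = €5,150,776.40 − €2,538,900 = €2,611,876.40. Interest = €1,460,700.00, so EBIT − I = €1,151,176.40.
DCL = contribution ÷ (EBIT − I) = €5,150,776.40 ÷ €1,151,176.40 = 4.4744.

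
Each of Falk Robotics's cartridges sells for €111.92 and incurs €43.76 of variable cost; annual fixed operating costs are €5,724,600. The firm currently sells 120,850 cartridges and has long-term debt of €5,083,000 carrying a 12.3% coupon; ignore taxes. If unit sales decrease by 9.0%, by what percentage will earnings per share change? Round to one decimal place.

-39.3%

At 120,850 units, contribution = 120,850 × €68.16 = €8,237,136.00.
Subtracting fixed costs: EBIT = €8,237,136.00 − €5,724,600 = €2,512,536.00.
After interest of €625,209.00, pre-tax earnings = €1,887,327.00.
Degree of combined leverage = contribution ÷ (EBIT − I) = €8,237,136.00 ÷ €1,887,327.00 = 4.3644.
%ΔEPS = DCL × %ΔSales = 4.3644 × -9.0% = -39.3%.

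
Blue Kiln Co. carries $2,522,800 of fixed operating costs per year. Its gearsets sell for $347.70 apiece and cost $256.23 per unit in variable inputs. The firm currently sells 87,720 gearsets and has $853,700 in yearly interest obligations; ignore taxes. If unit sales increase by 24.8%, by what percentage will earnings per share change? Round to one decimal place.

+42.8%

Contribution at this volume is 87,720 × $91.47 = $8,023,748.40.
EBIT = $8,023,748.40 − $2,522,800 = $5,500,948.40.
Interest = $853,700.00, so EBIT − I = $4,647,248.40.
Degree of combined leverage = contribution ÷ (EBIT − I) = $8,023,748.40 ÷ $4,647,248.40 = 1.7266.
%ΔEPS = DCL × %ΔSales = 1.7266 × +24.8% = +42.8%.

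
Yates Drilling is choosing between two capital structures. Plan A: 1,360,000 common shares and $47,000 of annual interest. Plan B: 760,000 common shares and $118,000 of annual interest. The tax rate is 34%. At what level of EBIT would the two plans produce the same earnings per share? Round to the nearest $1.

$207,933

At indifference, (EBIT − 47,000)(1 − t)/1,360,000 = (EBIT − 118,000)(1 − t)/760,000.
The (1 − t) factor cancels: (EBIT − 47,000) × 760,000 = (EBIT − 118,000) × 1,360,000.
Solving, EBIT = (118,000·1,360,000 − 47,000·760,000) / (1,360,000 − 760,000) = 124,760,000,000 / 600,000 = 207,933.33.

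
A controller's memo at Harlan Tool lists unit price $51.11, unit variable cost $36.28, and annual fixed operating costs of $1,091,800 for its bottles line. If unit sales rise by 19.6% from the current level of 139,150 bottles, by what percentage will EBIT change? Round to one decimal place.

Total contribution margin = 139,150 × $14.83 = $2,063,594.50.
Operating income = contribution − fixed costs = $2,063,594.50 − $1,091,800 = $971,794.50.
DOL = contribution ÷ EBIT = $2,063,594.50 ÷ $971,794.50 = 2.1235.
So EBIT moves 2.1235 × (+19.6%) = +41.6%.

+41.6%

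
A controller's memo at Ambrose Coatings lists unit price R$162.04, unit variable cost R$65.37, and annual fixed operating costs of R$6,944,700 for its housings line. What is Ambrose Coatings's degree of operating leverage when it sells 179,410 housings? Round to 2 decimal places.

1.67

Total contribution margin = 179,410 × R$96.67 = R$17,343,564.70.
Operating income = contribution − fixed costs = R$17,343,564.70 − R$6,944,700 = R$10,398,864.70.
DOL = contribution ÷ EBIT = R$17,343,564.70 ÷ R$10,398,864.70 = 1.6678.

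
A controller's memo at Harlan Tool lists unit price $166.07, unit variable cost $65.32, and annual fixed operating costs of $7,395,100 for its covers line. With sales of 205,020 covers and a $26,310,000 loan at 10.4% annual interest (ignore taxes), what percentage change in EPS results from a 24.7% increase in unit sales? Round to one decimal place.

Contribution at this volume is 205,020 × $100.75 = $20,655,765.00.
Subtracting fixed costs: EBIT = $20,655,765.00 − $7,395,100 = $13,260,665.00.
Interest = $2,736,240.00, so EBIT − I = $10,524,425.00.
Degree of combined leverage = contribution ÷ (EBIT − I) = $20,655,765.00 ÷ $10,524,425.00 = 1.9627.
EPS therefore changes by 1.9627 × (+24.7%) = +48.5%.

+48.5%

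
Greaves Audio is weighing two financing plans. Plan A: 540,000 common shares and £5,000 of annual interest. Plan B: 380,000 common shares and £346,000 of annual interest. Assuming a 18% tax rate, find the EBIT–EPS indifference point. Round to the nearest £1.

At indifference, (EBIT − 5,000)(1 − t)/540,000 = (EBIT − 346,000)(1 − t)/380,000.
The (1 − t) factor cancels: (EBIT − 5,000) × 380,000 = (EBIT − 346,000) × 540,000.
EBIT × (540,000 − 380,000) = 346,000 × 540,000 − 5,000 × 380,000 = 184,940,000,000, so EBIT = 184,940,000,000 ÷ 160,000 = 1,155,875.00.

£1,155,875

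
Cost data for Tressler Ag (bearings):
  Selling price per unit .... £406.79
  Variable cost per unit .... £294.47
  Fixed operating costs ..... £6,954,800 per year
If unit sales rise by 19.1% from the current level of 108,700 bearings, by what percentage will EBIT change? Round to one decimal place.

Total contribution margin = 108,700 × £112.32 = £12,209,184.00.
Operating income = contribution − fixed costs = £12,209,184.00 − £6,954,800 = £5,254,384.00.
So DOL = total CM / EBIT = £12,209,184.00 / £5,254,384.00 = 2.3236.
Operating income changes by 2.3236 × +19.1% = +44.4%.

+44.4%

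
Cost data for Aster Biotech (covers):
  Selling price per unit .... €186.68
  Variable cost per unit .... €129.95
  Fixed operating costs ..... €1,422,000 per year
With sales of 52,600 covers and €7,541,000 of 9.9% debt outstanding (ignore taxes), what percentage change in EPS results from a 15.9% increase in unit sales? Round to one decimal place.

+58.2%

Contribution at this volume is 52,600 × €56.73 = €2,983,998.00.
EBIT = €2,983,998.00 − €1,422,000 = €1,561,998.00.
Interest = €746,559.00, so EBIT − I = €815,439.00.
DCL = total CM / (EBIT − I) = €2,983,998.00 / €815,439.00 = 3.6594.
%ΔEPS = DCL × %ΔSales = 3.6594 × +15.9% = +58.2%.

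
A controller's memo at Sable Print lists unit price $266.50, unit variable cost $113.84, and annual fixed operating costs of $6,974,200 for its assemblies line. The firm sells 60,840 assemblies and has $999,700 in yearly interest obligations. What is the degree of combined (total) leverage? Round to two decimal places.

At 60,840 units, contribution = 60,840 × $152.66 = $9,287,834.40.
Subtracting fixed costs: EBIT = $9,287,834.40 − $6,974,200 = $2,313,634.40. Interest = $999,700.00.
DOL = $9,287,834.40 ÷ $2,313,634.40 = 4.0144; DFL = $2,313,634.40 ÷ $1,313,934.40 = 1.7608.
Combined leverage = 4.0144 × 1.7608 = 7.0686.

7.07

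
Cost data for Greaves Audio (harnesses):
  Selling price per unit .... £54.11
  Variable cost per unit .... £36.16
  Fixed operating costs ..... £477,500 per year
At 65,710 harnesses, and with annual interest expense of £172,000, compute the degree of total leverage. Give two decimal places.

2.23

Contribution at this volume is 65,710 × £17.95 = £1,179,494.50.
Subtracting fixed costs: EBIT = £1,179,494.50 − £477,500 = £701,994.50. Interest = £172,000.00.
DOL = £1,179,494.50 ÷ £701,994.50 = 1.6802; DFL = £701,994.50 ÷ £529,994.50 = 1.3245.
Combined leverage = 1.6802 × 1.3245 = 2.2254.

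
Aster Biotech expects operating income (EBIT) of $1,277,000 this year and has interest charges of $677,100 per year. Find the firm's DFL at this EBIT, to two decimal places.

2.13

Interest = $677,100.00.
DFL = EBIT ÷ (EBIT − I) = $1,277,000 ÷ ($1,277,000 − $677,100.00) = $1,277,000 ÷ $599,900.00 = 2.1287.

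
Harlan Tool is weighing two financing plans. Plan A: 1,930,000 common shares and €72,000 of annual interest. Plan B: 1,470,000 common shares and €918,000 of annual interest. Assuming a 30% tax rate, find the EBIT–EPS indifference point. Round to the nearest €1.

At indifference, (EBIT − 72,000)(1 − t)/1,930,000 = (EBIT − 918,000)(1 − t)/1,470,000.
Cancelling (1 − t) and cross-multiplying: 1,470,000·(EBIT − 72,000) = 1,930,000·(EBIT − 918,000).
Solving, EBIT = (918,000·1,930,000 − 72,000·1,470,000) / (1,930,000 − 1,470,000) = 1,665,900,000,000 / 460,000 = 3,621,521.74.

€3,621,522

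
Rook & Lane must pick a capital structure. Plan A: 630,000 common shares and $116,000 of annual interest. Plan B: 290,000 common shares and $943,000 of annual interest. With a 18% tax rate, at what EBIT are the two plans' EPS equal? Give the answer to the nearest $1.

$1,648,382

Set EPS_A = EPS_B: (EBIT − $116,000)(1 − 0.18) ÷ 630,000 = (EBIT − $943,000)(1 − 0.18) ÷ 290,000.
Cancelling (1 − t) and cross-multiplying: 290,000·(EBIT − 116,000) = 630,000·(EBIT − 943,000).
EBIT × (630,000 − 290,000) = 943,000 × 630,000 − 116,000 × 290,000 = 560,450,000,000, so EBIT = 560,450,000,000 ÷ 340,000 = 1,648,382.35.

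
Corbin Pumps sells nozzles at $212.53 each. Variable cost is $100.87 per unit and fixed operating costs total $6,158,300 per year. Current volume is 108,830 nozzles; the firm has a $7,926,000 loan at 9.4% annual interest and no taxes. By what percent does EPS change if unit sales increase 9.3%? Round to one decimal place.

+21.5%

At 108,830 units, contribution = 108,830 × $111.66 = $12,151,957.80.
Subtracting fixed costs: EBIT = $12,151,957.80 − $6,158,300 = $5,993,657.80.
Interest = $745,044.00, so EBIT − I = $5,248,613.80.
Degree of combined leverage = contribution ÷ (EBIT − I) = $12,151,957.80 ÷ $5,248,613.80 = 2.3153.
%ΔEPS = DCL × %ΔSales = 2.3153 × +9.3% = +21.5%.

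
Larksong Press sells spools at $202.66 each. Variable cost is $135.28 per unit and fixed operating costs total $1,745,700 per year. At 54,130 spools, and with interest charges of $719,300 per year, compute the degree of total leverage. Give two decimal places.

3.08

Total contribution margin = 54,130 × $67.38 = $3,647,279.40.
EBIT = $3,647,279.40 − $1,745,700 = $1,901,579.40. Interest = $719,300.00.
DOL = $3,647,279.40 ÷ $1,901,579.40 = 1.9180; DFL = $1,901,579.40 ÷ $1,182,279.40 = 1.6084.
DCL = DOL × DFL = 1.9180 × 1.6084 = 3.0849.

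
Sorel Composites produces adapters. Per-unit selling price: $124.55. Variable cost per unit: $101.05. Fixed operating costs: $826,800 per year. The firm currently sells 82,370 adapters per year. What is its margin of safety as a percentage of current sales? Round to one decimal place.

57.3%

Unit CM = price − variable cost = $124.55 − $101.05 = $23.50. Break-even units = $826,800 ÷ $23.50 = 35,182.98; break-even revenue = 35,182.98 × $124.55 = $4,382,040.00.
Current sales = 82,370 × $124.55 = $10,259,183.50.
Margin of safety = ($10,259,183.50 − $4,382,040.00) ÷ $10,259,183.50 = 57.3%.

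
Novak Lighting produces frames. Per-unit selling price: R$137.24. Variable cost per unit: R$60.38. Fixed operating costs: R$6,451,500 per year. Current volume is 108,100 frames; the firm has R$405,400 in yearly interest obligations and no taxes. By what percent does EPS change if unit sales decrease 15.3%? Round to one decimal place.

-87.6%

Contribution at this volume is 108,100 × R$76.86 = R$8,308,566.00.
Operating income = contribution − fixed costs = R$8,308,566.00 − R$6,451,500 = R$1,857,066.00.
After interest of R$405,400.00, pre-tax earnings = R$1,451,666.00.
Degree of combined leverage = contribution ÷ (EBIT − I) = R$8,308,566.00 ÷ R$1,451,666.00 = 5.7235.
EPS therefore changes by 5.7235 × (-15.3%) = -87.6%.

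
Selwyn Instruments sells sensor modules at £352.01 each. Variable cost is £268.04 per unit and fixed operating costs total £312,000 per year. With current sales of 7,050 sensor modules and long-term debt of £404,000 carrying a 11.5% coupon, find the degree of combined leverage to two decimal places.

Contribution at this volume is 7,050 × £83.97 = £591,988.50.
Operating income = contribution − fixed costs = £591,988.50 − £312,000 = £279,988.50. Interest = £46,460.00, so EBIT − I = £233,528.50.
Degree of total leverage = total CM / (EBIT − interest) = £591,988.50 / £233,528.50 = 2.5350.

2.53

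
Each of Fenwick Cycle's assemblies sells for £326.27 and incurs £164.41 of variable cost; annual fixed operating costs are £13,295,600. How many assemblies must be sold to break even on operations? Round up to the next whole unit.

82,143 assemblies

Contribution margin per unit = £326.27 − £164.41 = £161.86.
Units to break even: £13,295,600 ÷ £161.86 = 82,142.59, rounded up to 82,143.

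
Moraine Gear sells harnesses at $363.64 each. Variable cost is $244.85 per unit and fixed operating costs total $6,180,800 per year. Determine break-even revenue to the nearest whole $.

$18,920,668

CM per unit = $363.64 − $244.85 = $118.79; CM ratio = $118.79 / $363.64 = 0.3267.
Break-even sales = FC ÷ CM ratio = $6,180,800 × $363.64 / $118.79 = $18,920,668.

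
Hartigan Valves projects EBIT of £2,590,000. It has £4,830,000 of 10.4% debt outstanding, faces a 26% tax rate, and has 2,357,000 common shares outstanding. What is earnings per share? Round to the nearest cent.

£0.66

Pre-tax income = £2,590,000 − £502,320.00 = £2,087,680.00.
Net income = £2,087,680.00 × (1 − 0.26) = £1,544,883.20.
Per share: £1,544,883.20 / 2,357,000 shares = £0.66.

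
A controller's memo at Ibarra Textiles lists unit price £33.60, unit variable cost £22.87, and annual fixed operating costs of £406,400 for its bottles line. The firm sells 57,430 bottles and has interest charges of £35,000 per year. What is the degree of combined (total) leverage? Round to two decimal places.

Contribution at this volume is 57,430 × £10.73 = £616,223.90.
Operating income = contribution − fixed costs = £616,223.90 − £406,400 = £209,823.90. Interest = £35,000.00.
DOL = £616,223.90 ÷ £209,823.90 = 2.9369; DFL = £209,823.90 ÷ £174,823.90 = 1.2002.
DCL = DOL × DFL = 2.9369 × 1.2002 = 3.5249.

3.52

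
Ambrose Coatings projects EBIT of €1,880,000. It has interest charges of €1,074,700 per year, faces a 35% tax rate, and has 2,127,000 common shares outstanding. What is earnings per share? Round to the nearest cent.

Interest = €1,074,700.00, so EBT = €1,880,000 − €1,074,700.00 = €805,300.00.
After tax at 35%: net income = €805,300.00 × 0.65 = €523,445.00.
Per share: €523,445.00 / 2,127,000 shares = €0.25.

€0.25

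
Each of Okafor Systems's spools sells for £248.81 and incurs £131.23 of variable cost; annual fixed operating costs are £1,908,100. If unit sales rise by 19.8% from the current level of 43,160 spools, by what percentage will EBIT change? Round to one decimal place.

Total contribution margin = 43,160 × £117.58 = £5,074,752.80.
Subtracting fixed costs: EBIT = £5,074,752.80 − £1,908,100 = £3,166,652.80.
Degree of operating leverage = £5,074,752.80 / £3,166,652.80 = 1.6026.
%ΔEBIT = DOL × %ΔSales = 1.6026 × +19.8% = +31.7%.

+31.7%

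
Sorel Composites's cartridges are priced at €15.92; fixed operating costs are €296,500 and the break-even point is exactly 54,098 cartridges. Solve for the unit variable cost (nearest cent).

€10.44

Contribution per unit must be FC / Q = €296,500 / 54,098 = €5.4808.
Hence VC = price − CM = €15.92 − €5.4808 = €10.44.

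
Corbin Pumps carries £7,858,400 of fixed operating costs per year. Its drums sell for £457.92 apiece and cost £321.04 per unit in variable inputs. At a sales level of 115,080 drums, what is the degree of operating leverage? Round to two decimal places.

At 115,080 units, contribution = 115,080 × £136.88 = £15,752,150.40.
EBIT = £15,752,150.40 − £7,858,400 = £7,893,750.40.
DOL = contribution ÷ EBIT = £15,752,150.40 ÷ £7,893,750.40 = 1.9955.

2.00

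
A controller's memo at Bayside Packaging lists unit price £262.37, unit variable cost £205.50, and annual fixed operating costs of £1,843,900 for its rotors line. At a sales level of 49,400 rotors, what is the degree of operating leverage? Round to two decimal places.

2.91

At 49,400 units, contribution = 49,400 × £56.87 = £2,809,378.00.
EBIT = £2,809,378.00 − £1,843,900 = £965,478.00.
So DOL = total CM / EBIT = £2,809,378.00 / £965,478.00 = 2.9098.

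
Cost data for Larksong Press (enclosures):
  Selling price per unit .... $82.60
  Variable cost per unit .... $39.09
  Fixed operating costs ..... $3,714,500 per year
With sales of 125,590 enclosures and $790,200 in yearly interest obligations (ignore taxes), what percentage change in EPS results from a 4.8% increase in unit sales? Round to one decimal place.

At 125,590 units, contribution = 125,590 × $43.51 = $5,464,420.90.
Subtracting fixed costs: EBIT = $5,464,420.90 − $3,714,500 = $1,749,920.90.
After interest of $790,200.00, pre-tax earnings = $959,720.90.
DCL = total CM / (EBIT − I) = $5,464,420.90 / $959,720.90 = 5.6938.
EPS therefore changes by 5.6938 × (+4.8%) = +27.3%.

+27.3%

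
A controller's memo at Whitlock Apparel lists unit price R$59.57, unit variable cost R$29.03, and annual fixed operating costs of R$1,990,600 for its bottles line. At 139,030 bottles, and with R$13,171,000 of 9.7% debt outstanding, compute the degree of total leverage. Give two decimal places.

At 139,030 units, contribution = 139,030 × R$30.54 = R$4,245,976.20.
Operating income = contribution − fixed costs = R$4,245,976.20 − R$1,990,600 = R$2,255,376.20. Interest = R$1,277,587.00.
DOL = R$4,245,976.20 ÷ R$2,255,376.20 = 1.8826; DFL = R$2,255,376.20 ÷ R$977,789.20 = 2.3066.
DCL = DOL × DFL = 1.8826 × 2.3066 = 4.3424.

4.34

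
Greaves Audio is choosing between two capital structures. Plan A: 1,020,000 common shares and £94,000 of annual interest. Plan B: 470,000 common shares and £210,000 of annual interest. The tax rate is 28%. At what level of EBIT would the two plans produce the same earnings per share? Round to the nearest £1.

Set EPS_A = EPS_B: (EBIT − £94,000)(1 − 0.28) ÷ 1,020,000 = (EBIT − £210,000)(1 − 0.28) ÷ 470,000.
Cancelling (1 − t) and cross-multiplying: 470,000·(EBIT − 94,000) = 1,020,000·(EBIT − 210,000).
Solving, EBIT = (210,000·1,020,000 − 94,000·470,000) / (1,020,000 − 470,000) = 170,020,000,000 / 550,000 = 309,127.27.

£309,127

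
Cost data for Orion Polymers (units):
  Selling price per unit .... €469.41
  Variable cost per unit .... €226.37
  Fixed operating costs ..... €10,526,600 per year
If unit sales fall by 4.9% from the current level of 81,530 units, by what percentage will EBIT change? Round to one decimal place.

Total contribution margin = 81,530 × €243.04 = €19,815,051.20.
Subtracting fixed costs: EBIT = €19,815,051.20 − €10,526,600 = €9,288,451.20.
So DOL = total CM / EBIT = €19,815,051.20 / €9,288,451.20 = 2.1333.
So EBIT moves 2.1333 × (-4.9%) = -10.5%.

-10.5%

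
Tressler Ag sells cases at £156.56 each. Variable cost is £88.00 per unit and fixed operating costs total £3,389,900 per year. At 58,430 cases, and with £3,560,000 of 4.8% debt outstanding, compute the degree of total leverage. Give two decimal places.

Total contribution margin = 58,430 × £68.56 = £4,005,960.80.
EBIT = £4,005,960.80 − £3,389,900 = £616,060.80. Interest = £170,880.00.
DOL = £4,005,960.80 ÷ £616,060.80 = 6.5025; DFL = £616,060.80 ÷ £445,180.80 = 1.3838.
Combined leverage = 6.5025 × 1.3838 = 8.9982.

9.00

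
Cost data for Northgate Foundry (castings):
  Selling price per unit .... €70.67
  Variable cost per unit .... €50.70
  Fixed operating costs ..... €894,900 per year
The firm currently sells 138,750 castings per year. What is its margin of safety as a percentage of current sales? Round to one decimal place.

67.7%

Unit CM = price − variable cost = €70.67 − €50.70 = €19.97. Break-even units = €894,900 ÷ €19.97 = 44,812.22; break-even revenue = 44,812.22 × €70.67 = €3,166,879.47.
Current sales = 138,750 × €70.67 = €9,805,462.50.
Margin of safety = (€9,805,462.50 − €3,166,879.47) ÷ €9,805,462.50 = 67.7%.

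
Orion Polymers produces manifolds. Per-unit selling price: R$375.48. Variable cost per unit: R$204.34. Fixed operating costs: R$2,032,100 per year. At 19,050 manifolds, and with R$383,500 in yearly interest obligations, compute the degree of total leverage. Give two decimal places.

Total contribution margin = 19,050 × R$171.14 = R$3,260,217.00.
EBIT = R$3,260,217.00 − R$2,032,100 = R$1,228,117.00. Interest = R$383,500.00.
DOL = R$3,260,217.00 ÷ R$1,228,117.00 = 2.6546; DFL = R$1,228,117.00 ÷ R$844,617.00 = 1.4541.
Combined leverage = 2.6546 × 1.4541 = 3.8601.

3.86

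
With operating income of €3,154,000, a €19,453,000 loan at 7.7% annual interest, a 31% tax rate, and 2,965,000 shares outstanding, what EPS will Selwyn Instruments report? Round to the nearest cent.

Interest = €1,497,881.00, so EBT = €3,154,000 − €1,497,881.00 = €1,656,119.00.
After tax at 31%: net income = €1,656,119.00 × 0.69 = €1,142,722.11.
Per share: €1,142,722.11 / 2,965,000 shares = €0.39.

€0.39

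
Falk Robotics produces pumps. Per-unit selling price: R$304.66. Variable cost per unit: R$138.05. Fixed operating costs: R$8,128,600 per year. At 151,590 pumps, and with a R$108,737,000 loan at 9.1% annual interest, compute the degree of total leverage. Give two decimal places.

Total contribution margin = 151,590 × R$166.61 = R$25,256,409.90.
EBIT = R$25,256,409.90 − R$8,128,600 = R$17,127,809.90. Interest = R$9,895,067.00, so EBIT − I = R$7,232,742.90.
DCL = contribution ÷ (EBIT − I) = R$25,256,409.90 ÷ R$7,232,742.90 = 3.4920.

3.49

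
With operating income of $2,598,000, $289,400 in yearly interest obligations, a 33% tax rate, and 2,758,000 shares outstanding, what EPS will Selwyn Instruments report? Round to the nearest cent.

$0.56

Pre-tax income = $2,598,000 − $289,400.00 = $2,308,600.00.
Net income = $2,308,600.00 × (1 − 0.33) = $1,546,762.00.
EPS = $1,546,762.00 ÷ 2,758,000 = $0.56.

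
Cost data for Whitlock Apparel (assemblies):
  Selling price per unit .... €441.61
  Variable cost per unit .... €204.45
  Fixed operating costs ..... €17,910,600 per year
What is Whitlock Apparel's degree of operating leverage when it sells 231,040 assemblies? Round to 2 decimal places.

1.49

Contribution at this volume is 231,040 × €237.16 = €54,793,446.40.
Subtracting fixed costs: EBIT = €54,793,446.40 − €17,910,600 = €36,882,846.40.
So DOL = total CM / EBIT = €54,793,446.40 / €36,882,846.40 = 1.4856.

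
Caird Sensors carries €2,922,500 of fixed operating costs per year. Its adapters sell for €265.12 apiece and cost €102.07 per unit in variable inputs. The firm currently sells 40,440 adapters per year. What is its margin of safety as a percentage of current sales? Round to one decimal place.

Each unit contributes €265.12 − €102.07 = €163.05. Break-even units = €2,922,500 ÷ €163.05 = 17,923.95; break-even revenue = 17,923.95 × €265.12 = €4,751,997.55.
Current sales = 40,440 × €265.12 = €10,721,452.80.
Margin of safety = (€10,721,452.80 − €4,751,997.55) ÷ €10,721,452.80 = 55.7%.

55.7%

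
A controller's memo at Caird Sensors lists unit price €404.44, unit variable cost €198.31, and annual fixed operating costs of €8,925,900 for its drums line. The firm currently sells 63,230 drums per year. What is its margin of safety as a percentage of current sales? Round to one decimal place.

31.5%

Contribution margin per unit = €404.44 − €198.31 = €206.13. Break-even units = €8,925,900 ÷ €206.13 = 43,302.28; break-even revenue = 43,302.28 × €404.44 = €17,513,176.13.
Actual sales revenue = 63,230 × €404.44 = €25,572,741.20.
Margin of safety = (€25,572,741.20 − €17,513,176.13) ÷ €25,572,741.20 = 31.5%.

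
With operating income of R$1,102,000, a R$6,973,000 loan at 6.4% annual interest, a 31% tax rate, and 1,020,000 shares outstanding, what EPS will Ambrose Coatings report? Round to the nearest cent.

R$0.44

Pre-tax income = R$1,102,000 − R$446,272.00 = R$655,728.00.
Net income = R$655,728.00 × (1 − 0.31) = R$452,452.32.
Per share: R$452,452.32 / 1,020,000 shares = R$0.44.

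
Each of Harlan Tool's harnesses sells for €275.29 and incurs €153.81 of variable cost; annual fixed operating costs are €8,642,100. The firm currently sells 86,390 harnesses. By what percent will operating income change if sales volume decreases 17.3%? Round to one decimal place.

At 86,390 units, contribution = 86,390 × €121.48 = €10,494,657.20.
Subtracting fixed costs: EBIT = €10,494,657.20 − €8,642,100 = €1,852,557.20.
DOL = contribution ÷ EBIT = €10,494,657.20 ÷ €1,852,557.20 = 5.6650.
%ΔEBIT = DOL × %ΔSales = 5.6650 × -17.3% = -98.0%.

-98.0%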